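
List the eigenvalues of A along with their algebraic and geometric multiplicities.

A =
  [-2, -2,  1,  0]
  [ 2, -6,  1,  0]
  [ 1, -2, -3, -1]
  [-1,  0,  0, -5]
λ = -4: alg = 4, geom = 2

Step 1 — factor the characteristic polynomial to read off the algebraic multiplicities:
  χ_A(x) = (x + 4)^4

Step 2 — compute geometric multiplicities via the rank-nullity identity g(λ) = n − rank(A − λI):
  rank(A − (-4)·I) = 2, so dim ker(A − (-4)·I) = n − 2 = 2

Summary:
  λ = -4: algebraic multiplicity = 4, geometric multiplicity = 2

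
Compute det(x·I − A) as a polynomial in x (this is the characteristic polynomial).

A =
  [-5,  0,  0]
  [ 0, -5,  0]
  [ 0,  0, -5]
x^3 + 15*x^2 + 75*x + 125

Expanding det(x·I − A) (e.g. by cofactor expansion or by noting that A is similar to its Jordan form J, which has the same characteristic polynomial as A) gives
  χ_A(x) = x^3 + 15*x^2 + 75*x + 125
which factors as (x + 5)^3. The eigenvalues (with algebraic multiplicities) are λ = -5 with multiplicity 3.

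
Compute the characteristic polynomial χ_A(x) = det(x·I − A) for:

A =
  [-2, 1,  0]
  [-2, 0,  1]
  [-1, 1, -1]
x^3 + 3*x^2 + 3*x + 1

Expanding det(x·I − A) (e.g. by cofactor expansion or by noting that A is similar to its Jordan form J, which has the same characteristic polynomial as A) gives
  χ_A(x) = x^3 + 3*x^2 + 3*x + 1
which factors as (x + 1)^3. The eigenvalues (with algebraic multiplicities) are λ = -1 with multiplicity 3.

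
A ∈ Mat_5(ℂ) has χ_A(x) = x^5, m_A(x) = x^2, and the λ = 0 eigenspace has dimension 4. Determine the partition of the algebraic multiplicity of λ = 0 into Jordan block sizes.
Block sizes for λ = 0: [2, 1, 1, 1]

Step 1 — from the characteristic polynomial, algebraic multiplicity of λ = 0 is 5. From dim ker(A − (0)·I) = 4, there are exactly 4 Jordan blocks for λ = 0.
Step 2 — from the minimal polynomial, the factor (x − 0)^2 tells us the largest block for λ = 0 has size 2.
Step 3 — with total size 5, 4 blocks, and largest block 2, the block sizes (in nonincreasing order) are [2, 1, 1, 1].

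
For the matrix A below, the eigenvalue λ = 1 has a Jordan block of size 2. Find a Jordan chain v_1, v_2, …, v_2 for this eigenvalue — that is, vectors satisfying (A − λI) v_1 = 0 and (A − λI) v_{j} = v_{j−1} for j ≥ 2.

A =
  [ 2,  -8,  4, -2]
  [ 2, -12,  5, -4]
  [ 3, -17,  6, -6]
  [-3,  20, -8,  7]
A Jordan chain for λ = 1 of length 2:
v_1 = (-4, -5, -5, 8)ᵀ
v_2 = (4, 1, 0, 0)ᵀ

Let N = A − (1)·I. We want v_2 with N^2 v_2 = 0 but N^1 v_2 ≠ 0; then v_{j-1} := N · v_j for j = 2, …, 2.

Pick v_2 = (4, 1, 0, 0)ᵀ.
Then v_1 = N · v_2 = (-4, -5, -5, 8)ᵀ.

Sanity check: (A − (1)·I) v_1 = (0, 0, 0, 0)ᵀ = 0. ✓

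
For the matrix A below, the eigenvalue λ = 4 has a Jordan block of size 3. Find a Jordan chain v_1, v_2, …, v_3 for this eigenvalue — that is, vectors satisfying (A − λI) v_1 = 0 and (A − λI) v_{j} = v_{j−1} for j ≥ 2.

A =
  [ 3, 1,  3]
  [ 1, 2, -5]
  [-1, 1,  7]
A Jordan chain for λ = 4 of length 3:
v_1 = (-1, 2, -1)ᵀ
v_2 = (-1, 1, -1)ᵀ
v_3 = (1, 0, 0)ᵀ

Let N = A − (4)·I. We want v_3 with N^3 v_3 = 0 but N^2 v_3 ≠ 0; then v_{j-1} := N · v_j for j = 3, …, 2.

Pick v_3 = (1, 0, 0)ᵀ.
Then v_2 = N · v_3 = (-1, 1, -1)ᵀ.
Then v_1 = N · v_2 = (-1, 2, -1)ᵀ.

Sanity check: (A − (4)·I) v_1 = (0, 0, 0)ᵀ = 0. ✓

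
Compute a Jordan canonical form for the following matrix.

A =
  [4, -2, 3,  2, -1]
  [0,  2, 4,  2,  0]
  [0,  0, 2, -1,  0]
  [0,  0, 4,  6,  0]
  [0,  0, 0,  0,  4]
J_1(2) ⊕ J_3(4) ⊕ J_1(4)

The characteristic polynomial is
  det(x·I − A) = x^5 - 18*x^4 + 128*x^3 - 448*x^2 + 768*x - 512 = (x - 4)^4*(x - 2)

Eigenvalues and multiplicities (the geometric multiplicity of λ is n − rank(A − λI), which equals the number of Jordan blocks for λ):
  λ = 2: algebraic multiplicity = 1, geometric multiplicity = 1
  λ = 4: algebraic multiplicity = 4, geometric multiplicity = 2

Determining the block sizes for each eigenvalue:
  λ = 2: one block (gm = 1), so the single block has size am = 1 → block sizes [1]
  λ = 4: with am = 4 and gm = 2, the partition is not yet determined (e.g. several partitions of 4 into 2 parts exist). Let N = A − (4)·I. Computing rank(N^1) = 3, rank(N^2) = 2, rank(N^3) = 1; the number of blocks of size ≥ j is rank(N^{j−1}) − rank(N^j), giving [2, 1, 1]. So we have 1 block(s) of size 3, 1 block(s) of size 1 → block sizes [3, 1]

Assembling the blocks gives a Jordan form
J =
  [2, 0, 0, 0, 0]
  [0, 4, 1, 0, 0]
  [0, 0, 4, 1, 0]
  [0, 0, 0, 4, 0]
  [0, 0, 0, 0, 4]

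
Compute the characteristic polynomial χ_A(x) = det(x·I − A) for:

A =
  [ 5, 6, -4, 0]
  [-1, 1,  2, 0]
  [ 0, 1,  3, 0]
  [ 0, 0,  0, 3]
x^4 - 12*x^3 + 54*x^2 - 108*x + 81

Expanding det(x·I − A) (e.g. by cofactor expansion or by noting that A is similar to its Jordan form J, which has the same characteristic polynomial as A) gives
  χ_A(x) = x^4 - 12*x^3 + 54*x^2 - 108*x + 81
which factors as (x - 3)^4. The eigenvalues (with algebraic multiplicities) are λ = 3 with multiplicity 4.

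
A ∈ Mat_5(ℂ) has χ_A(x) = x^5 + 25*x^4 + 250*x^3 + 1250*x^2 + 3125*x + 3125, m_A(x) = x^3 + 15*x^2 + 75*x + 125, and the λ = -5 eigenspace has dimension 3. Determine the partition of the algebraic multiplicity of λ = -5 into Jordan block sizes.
Block sizes for λ = -5: [3, 1, 1]

Step 1 — from the characteristic polynomial, algebraic multiplicity of λ = -5 is 5. From dim ker(A − (-5)·I) = 3, there are exactly 3 Jordan blocks for λ = -5.
Step 2 — from the minimal polynomial, the factor (x + 5)^3 tells us the largest block for λ = -5 has size 3.
Step 3 — with total size 5, 3 blocks, and largest block 3, the block sizes (in nonincreasing order) are [3, 1, 1].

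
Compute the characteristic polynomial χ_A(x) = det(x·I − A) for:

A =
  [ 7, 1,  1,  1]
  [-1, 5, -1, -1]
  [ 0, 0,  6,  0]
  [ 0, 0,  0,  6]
x^4 - 24*x^3 + 216*x^2 - 864*x + 1296

Expanding det(x·I − A) (e.g. by cofactor expansion or by noting that A is similar to its Jordan form J, which has the same characteristic polynomial as A) gives
  χ_A(x) = x^4 - 24*x^3 + 216*x^2 - 864*x + 1296
which factors as (x - 6)^4. The eigenvalues (with algebraic multiplicities) are λ = 6 with multiplicity 4.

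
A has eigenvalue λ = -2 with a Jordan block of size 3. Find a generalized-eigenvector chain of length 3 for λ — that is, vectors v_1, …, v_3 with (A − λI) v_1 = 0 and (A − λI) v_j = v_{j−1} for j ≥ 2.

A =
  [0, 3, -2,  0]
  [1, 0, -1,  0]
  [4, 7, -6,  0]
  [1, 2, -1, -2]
A Jordan chain for λ = -2 of length 3:
v_1 = (-1, 0, -1, 0)ᵀ
v_2 = (2, 1, 4, 1)ᵀ
v_3 = (1, 0, 0, 0)ᵀ

Let N = A − (-2)·I. We want v_3 with N^3 v_3 = 0 but N^2 v_3 ≠ 0; then v_{j-1} := N · v_j for j = 3, …, 2.

Pick v_3 = (1, 0, 0, 0)ᵀ.
Then v_2 = N · v_3 = (2, 1, 4, 1)ᵀ.
Then v_1 = N · v_2 = (-1, 0, -1, 0)ᵀ.

Sanity check: (A − (-2)·I) v_1 = (0, 0, 0, 0)ᵀ = 0. ✓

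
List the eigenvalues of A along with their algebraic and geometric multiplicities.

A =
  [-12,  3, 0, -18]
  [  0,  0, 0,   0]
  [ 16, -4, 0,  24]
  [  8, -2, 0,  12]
λ = 0: alg = 4, geom = 3

Step 1 — factor the characteristic polynomial to read off the algebraic multiplicities:
  χ_A(x) = x^4

Step 2 — compute geometric multiplicities via the rank-nullity identity g(λ) = n − rank(A − λI):
  rank(A − (0)·I) = 1, so dim ker(A − (0)·I) = n − 1 = 3

Summary:
  λ = 0: algebraic multiplicity = 4, geometric multiplicity = 3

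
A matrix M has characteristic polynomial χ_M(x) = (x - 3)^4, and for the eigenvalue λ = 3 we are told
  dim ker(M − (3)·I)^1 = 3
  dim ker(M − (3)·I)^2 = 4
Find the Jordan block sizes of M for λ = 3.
Block sizes for λ = 3: [2, 1, 1]

From the dimensions of kernels of powers, the number of Jordan blocks of size at least j is d_j − d_{j−1} where d_j = dim ker(N^j) (with d_0 = 0). Computing the differences gives [3, 1].
The number of blocks of size exactly k is (#blocks of size ≥ k) − (#blocks of size ≥ k + 1), so the partition is: 2 block(s) of size 1, 1 block(s) of size 2.
In nonincreasing order the block sizes are [2, 1, 1].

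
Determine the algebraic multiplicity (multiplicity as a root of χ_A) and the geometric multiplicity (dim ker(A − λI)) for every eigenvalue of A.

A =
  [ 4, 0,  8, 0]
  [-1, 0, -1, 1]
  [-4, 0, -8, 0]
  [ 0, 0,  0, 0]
λ = -4: alg = 1, geom = 1; λ = 0: alg = 3, geom = 2

Step 1 — factor the characteristic polynomial to read off the algebraic multiplicities:
  χ_A(x) = x^3*(x + 4)

Step 2 — compute geometric multiplicities via the rank-nullity identity g(λ) = n − rank(A − λI):
  rank(A − (-4)·I) = 3, so dim ker(A − (-4)·I) = n − 3 = 1
  rank(A − (0)·I) = 2, so dim ker(A − (0)·I) = n − 2 = 2

Summary:
  λ = -4: algebraic multiplicity = 1, geometric multiplicity = 1
  λ = 0: algebraic multiplicity = 3, geometric multiplicity = 2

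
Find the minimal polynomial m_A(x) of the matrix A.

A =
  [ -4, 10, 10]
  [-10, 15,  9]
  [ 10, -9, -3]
x^3 - 8*x^2 - 12*x + 144

The characteristic polynomial is χ_A(x) = (x - 6)^2*(x + 4), so the eigenvalues are known. The minimal polynomial is
  m_A(x) = Π_λ (x − λ)^{k_λ}
where k_λ is the size of the *largest* Jordan block for λ (equivalently, the smallest k with (A − λI)^k v = 0 for every generalised eigenvector v of λ).

  λ = -4: largest Jordan block has size 1, contributing (x + 4)
  λ = 6: largest Jordan block has size 2, contributing (x − 6)^2

So m_A(x) = (x - 6)^2*(x + 4) = x^3 - 8*x^2 - 12*x + 144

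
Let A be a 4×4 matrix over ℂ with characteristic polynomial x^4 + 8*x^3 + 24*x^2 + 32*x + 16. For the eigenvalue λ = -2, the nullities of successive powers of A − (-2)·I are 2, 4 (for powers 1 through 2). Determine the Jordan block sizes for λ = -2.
Block sizes for λ = -2: [2, 2]

From the dimensions of kernels of powers, the number of Jordan blocks of size at least j is d_j − d_{j−1} where d_j = dim ker(N^j) (with d_0 = 0). Computing the differences gives [2, 2].
The number of blocks of size exactly k is (#blocks of size ≥ k) − (#blocks of size ≥ k + 1), so the partition is: 2 block(s) of size 2.
In nonincreasing order the block sizes are [2, 2].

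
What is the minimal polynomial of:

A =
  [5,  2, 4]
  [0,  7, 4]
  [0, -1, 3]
x^2 - 10*x + 25

The characteristic polynomial is χ_A(x) = (x - 5)^3, so the eigenvalues are known. The minimal polynomial is
  m_A(x) = Π_λ (x − λ)^{k_λ}
where k_λ is the size of the *largest* Jordan block for λ (equivalently, the smallest k with (A − λI)^k v = 0 for every generalised eigenvector v of λ).

  λ = 5: largest Jordan block has size 2, contributing (x − 5)^2

So m_A(x) = (x - 5)^2 = x^2 - 10*x + 25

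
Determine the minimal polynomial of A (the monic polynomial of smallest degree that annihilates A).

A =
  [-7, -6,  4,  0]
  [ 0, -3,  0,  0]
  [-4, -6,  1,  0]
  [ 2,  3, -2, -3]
x^2 + 6*x + 9

The characteristic polynomial is χ_A(x) = (x + 3)^4, so the eigenvalues are known. The minimal polynomial is
  m_A(x) = Π_λ (x − λ)^{k_λ}
where k_λ is the size of the *largest* Jordan block for λ (equivalently, the smallest k with (A − λI)^k v = 0 for every generalised eigenvector v of λ).

  λ = -3: largest Jordan block has size 2, contributing (x + 3)^2

So m_A(x) = (x + 3)^2 = x^2 + 6*x + 9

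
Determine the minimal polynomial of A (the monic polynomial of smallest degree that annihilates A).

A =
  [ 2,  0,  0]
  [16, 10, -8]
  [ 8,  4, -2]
x^2 - 8*x + 12

The characteristic polynomial is χ_A(x) = (x - 6)*(x - 2)^2, so the eigenvalues are known. The minimal polynomial is
  m_A(x) = Π_λ (x − λ)^{k_λ}
where k_λ is the size of the *largest* Jordan block for λ (equivalently, the smallest k with (A − λI)^k v = 0 for every generalised eigenvector v of λ).

  λ = 2: largest Jordan block has size 1, contributing (x − 2)
  λ = 6: largest Jordan block has size 1, contributing (x − 6)

So m_A(x) = (x - 6)*(x - 2) = x^2 - 8*x + 12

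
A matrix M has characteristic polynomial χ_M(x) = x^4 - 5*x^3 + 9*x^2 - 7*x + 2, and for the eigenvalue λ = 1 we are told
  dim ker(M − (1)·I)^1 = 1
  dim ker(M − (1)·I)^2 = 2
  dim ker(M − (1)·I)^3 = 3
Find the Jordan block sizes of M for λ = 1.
Block sizes for λ = 1: [3]

From the dimensions of kernels of powers, the number of Jordan blocks of size at least j is d_j − d_{j−1} where d_j = dim ker(N^j) (with d_0 = 0). Computing the differences gives [1, 1, 1].
The number of blocks of size exactly k is (#blocks of size ≥ k) − (#blocks of size ≥ k + 1), so the partition is: 1 block(s) of size 3.
In nonincreasing order the block sizes are [3].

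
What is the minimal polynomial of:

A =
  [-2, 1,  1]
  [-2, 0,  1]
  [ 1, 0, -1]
x^3 + 3*x^2 + 3*x + 1

The characteristic polynomial is χ_A(x) = (x + 1)^3, so the eigenvalues are known. The minimal polynomial is
  m_A(x) = Π_λ (x − λ)^{k_λ}
where k_λ is the size of the *largest* Jordan block for λ (equivalently, the smallest k with (A − λI)^k v = 0 for every generalised eigenvector v of λ).

  λ = -1: largest Jordan block has size 3, contributing (x + 1)^3

So m_A(x) = (x + 1)^3 = x^3 + 3*x^2 + 3*x + 1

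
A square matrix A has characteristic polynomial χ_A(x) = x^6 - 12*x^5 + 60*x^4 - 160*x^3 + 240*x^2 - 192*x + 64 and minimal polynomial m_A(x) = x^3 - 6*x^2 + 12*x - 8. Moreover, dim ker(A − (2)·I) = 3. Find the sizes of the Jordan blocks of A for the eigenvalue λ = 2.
Block sizes for λ = 2: [3, 2, 1]

Step 1 — from the characteristic polynomial, algebraic multiplicity of λ = 2 is 6. From dim ker(A − (2)·I) = 3, there are exactly 3 Jordan blocks for λ = 2.
Step 2 — from the minimal polynomial, the factor (x − 2)^3 tells us the largest block for λ = 2 has size 3.
Step 3 — with total size 6, 3 blocks, and largest block 3, the block sizes (in nonincreasing order) are [3, 2, 1].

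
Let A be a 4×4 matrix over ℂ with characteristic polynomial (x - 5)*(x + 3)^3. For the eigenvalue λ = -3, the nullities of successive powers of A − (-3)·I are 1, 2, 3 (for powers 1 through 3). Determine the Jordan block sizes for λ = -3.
Block sizes for λ = -3: [3]

From the dimensions of kernels of powers, the number of Jordan blocks of size at least j is d_j − d_{j−1} where d_j = dim ker(N^j) (with d_0 = 0). Computing the differences gives [1, 1, 1].
The number of blocks of size exactly k is (#blocks of size ≥ k) − (#blocks of size ≥ k + 1), so the partition is: 1 block(s) of size 3.
In nonincreasing order the block sizes are [3].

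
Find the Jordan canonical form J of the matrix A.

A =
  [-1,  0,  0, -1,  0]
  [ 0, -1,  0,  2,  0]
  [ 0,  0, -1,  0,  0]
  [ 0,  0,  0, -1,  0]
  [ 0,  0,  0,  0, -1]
J_2(-1) ⊕ J_1(-1) ⊕ J_1(-1) ⊕ J_1(-1)

The characteristic polynomial is
  det(x·I − A) = x^5 + 5*x^4 + 10*x^3 + 10*x^2 + 5*x + 1 = (x + 1)^5

Eigenvalues and multiplicities (the geometric multiplicity of λ is n − rank(A − λI), which equals the number of Jordan blocks for λ):
  λ = -1: algebraic multiplicity = 5, geometric multiplicity = 4

Determining the block sizes for each eigenvalue:
  λ = -1: 4 blocks summing to 5 forces exactly one block of size 2 and the rest size 1 → block sizes [2, 1, 1, 1]

Assembling the blocks gives a Jordan form
J =
  [-1,  1,  0,  0,  0]
  [ 0, -1,  0,  0,  0]
  [ 0,  0, -1,  0,  0]
  [ 0,  0,  0, -1,  0]
  [ 0,  0,  0,  0, -1]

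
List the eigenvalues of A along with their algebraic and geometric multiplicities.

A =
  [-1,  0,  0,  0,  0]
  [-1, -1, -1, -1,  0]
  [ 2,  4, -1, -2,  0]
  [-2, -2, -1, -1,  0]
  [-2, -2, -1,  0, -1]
λ = -1: alg = 5, geom = 3

Step 1 — factor the characteristic polynomial to read off the algebraic multiplicities:
  χ_A(x) = (x + 1)^5

Step 2 — compute geometric multiplicities via the rank-nullity identity g(λ) = n − rank(A − λI):
  rank(A − (-1)·I) = 2, so dim ker(A − (-1)·I) = n − 2 = 3

Summary:
  λ = -1: algebraic multiplicity = 5, geometric multiplicity = 3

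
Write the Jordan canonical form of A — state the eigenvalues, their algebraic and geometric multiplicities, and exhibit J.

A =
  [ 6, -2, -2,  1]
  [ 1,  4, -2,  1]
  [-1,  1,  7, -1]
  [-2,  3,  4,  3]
J_3(5) ⊕ J_1(5)

The characteristic polynomial is
  det(x·I − A) = x^4 - 20*x^3 + 150*x^2 - 500*x + 625 = (x - 5)^4

Eigenvalues and multiplicities (the geometric multiplicity of λ is n − rank(A − λI), which equals the number of Jordan blocks for λ):
  λ = 5: algebraic multiplicity = 4, geometric multiplicity = 2

Determining the block sizes for each eigenvalue:
  λ = 5: with am = 4 and gm = 2, the partition is not yet determined (e.g. several partitions of 4 into 2 parts exist). Let N = A − (5)·I. Computing rank(N^1) = 2, rank(N^2) = 1, rank(N^3) = 0; the number of blocks of size ≥ j is rank(N^{j−1}) − rank(N^j), giving [2, 1, 1]. So we have 1 block(s) of size 3, 1 block(s) of size 1 → block sizes [3, 1]

Assembling the blocks gives a Jordan form
J =
  [5, 1, 0, 0]
  [0, 5, 1, 0]
  [0, 0, 5, 0]
  [0, 0, 0, 5]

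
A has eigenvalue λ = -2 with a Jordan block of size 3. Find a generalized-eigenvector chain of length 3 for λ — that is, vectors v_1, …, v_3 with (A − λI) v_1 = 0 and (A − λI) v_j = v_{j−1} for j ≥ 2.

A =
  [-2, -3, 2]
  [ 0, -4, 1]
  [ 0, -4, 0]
A Jordan chain for λ = -2 of length 3:
v_1 = (-2, 0, 0)ᵀ
v_2 = (-3, -2, -4)ᵀ
v_3 = (0, 1, 0)ᵀ

Let N = A − (-2)·I. We want v_3 with N^3 v_3 = 0 but N^2 v_3 ≠ 0; then v_{j-1} := N · v_j for j = 3, …, 2.

Pick v_3 = (0, 1, 0)ᵀ.
Then v_2 = N · v_3 = (-3, -2, -4)ᵀ.
Then v_1 = N · v_2 = (-2, 0, 0)ᵀ.

Sanity check: (A − (-2)·I) v_1 = (0, 0, 0)ᵀ = 0. ✓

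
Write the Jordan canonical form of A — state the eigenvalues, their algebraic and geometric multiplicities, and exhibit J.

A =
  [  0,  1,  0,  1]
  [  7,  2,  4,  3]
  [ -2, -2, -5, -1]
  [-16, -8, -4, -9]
J_2(-3) ⊕ J_2(-3)

The characteristic polynomial is
  det(x·I − A) = x^4 + 12*x^3 + 54*x^2 + 108*x + 81 = (x + 3)^4

Eigenvalues and multiplicities (the geometric multiplicity of λ is n − rank(A − λI), which equals the number of Jordan blocks for λ):
  λ = -3: algebraic multiplicity = 4, geometric multiplicity = 2

Determining the block sizes for each eigenvalue:
  λ = -3: with am = 4 and gm = 2, the partition is not yet determined (e.g. several partitions of 4 into 2 parts exist). Let N = A − (-3)·I. Computing rank(N^1) = 2, rank(N^2) = 0; the number of blocks of size ≥ j is rank(N^{j−1}) − rank(N^j), giving [2, 2]. So we have 2 block(s) of size 2 → block sizes [2, 2]

Assembling the blocks gives a Jordan form
J =
  [-3,  1,  0,  0]
  [ 0, -3,  0,  0]
  [ 0,  0, -3,  1]
  [ 0,  0,  0, -3]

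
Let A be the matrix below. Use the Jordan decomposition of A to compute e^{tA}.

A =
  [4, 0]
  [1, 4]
e^{tA} =
  [exp(4*t), 0]
  [t*exp(4*t), exp(4*t)]

Strategy: write A = P · J · P⁻¹ where J is a Jordan canonical form, so e^{tA} = P · e^{tJ} · P⁻¹, and e^{tJ} can be computed block-by-block.

A has Jordan form
J =
  [4, 1]
  [0, 4]
(up to reordering of blocks).

Per-block formulas:
  For a 2×2 Jordan block J_2(4): exp(t · J_2(4)) = e^(4t)·(I + t·N), where N is the 2×2 nilpotent shift.

After assembling e^{tJ} and conjugating by P, we get:

e^{tA} =
  [exp(4*t), 0]
  [t*exp(4*t), exp(4*t)]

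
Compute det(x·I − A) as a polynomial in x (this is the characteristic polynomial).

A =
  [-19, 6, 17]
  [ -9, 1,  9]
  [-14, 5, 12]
x^3 + 6*x^2 + 12*x + 8

Expanding det(x·I − A) (e.g. by cofactor expansion or by noting that A is similar to its Jordan form J, which has the same characteristic polynomial as A) gives
  χ_A(x) = x^3 + 6*x^2 + 12*x + 8
which factors as (x + 2)^3. The eigenvalues (with algebraic multiplicities) are λ = -2 with multiplicity 3.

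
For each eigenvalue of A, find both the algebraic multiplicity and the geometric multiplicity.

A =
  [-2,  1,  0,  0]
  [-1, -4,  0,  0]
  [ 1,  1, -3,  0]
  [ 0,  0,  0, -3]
λ = -3: alg = 4, geom = 3

Step 1 — factor the characteristic polynomial to read off the algebraic multiplicities:
  χ_A(x) = (x + 3)^4

Step 2 — compute geometric multiplicities via the rank-nullity identity g(λ) = n − rank(A − λI):
  rank(A − (-3)·I) = 1, so dim ker(A − (-3)·I) = n − 1 = 3

Summary:
  λ = -3: algebraic multiplicity = 4, geometric multiplicity = 3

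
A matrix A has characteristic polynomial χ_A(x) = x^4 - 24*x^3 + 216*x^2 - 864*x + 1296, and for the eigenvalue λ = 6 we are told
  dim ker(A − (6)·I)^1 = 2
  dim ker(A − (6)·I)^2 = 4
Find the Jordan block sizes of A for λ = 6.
Block sizes for λ = 6: [2, 2]

From the dimensions of kernels of powers, the number of Jordan blocks of size at least j is d_j − d_{j−1} where d_j = dim ker(N^j) (with d_0 = 0). Computing the differences gives [2, 2].
The number of blocks of size exactly k is (#blocks of size ≥ k) − (#blocks of size ≥ k + 1), so the partition is: 2 block(s) of size 2.
In nonincreasing order the block sizes are [2, 2].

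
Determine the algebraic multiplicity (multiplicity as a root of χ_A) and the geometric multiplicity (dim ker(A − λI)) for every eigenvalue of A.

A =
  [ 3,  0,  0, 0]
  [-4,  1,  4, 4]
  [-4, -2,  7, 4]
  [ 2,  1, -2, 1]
λ = 3: alg = 4, geom = 3

Step 1 — factor the characteristic polynomial to read off the algebraic multiplicities:
  χ_A(x) = (x - 3)^4

Step 2 — compute geometric multiplicities via the rank-nullity identity g(λ) = n − rank(A − λI):
  rank(A − (3)·I) = 1, so dim ker(A − (3)·I) = n − 1 = 3

Summary:
  λ = 3: algebraic multiplicity = 4, geometric multiplicity = 3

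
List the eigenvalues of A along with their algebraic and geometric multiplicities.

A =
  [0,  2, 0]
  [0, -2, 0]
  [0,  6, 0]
λ = -2: alg = 1, geom = 1; λ = 0: alg = 2, geom = 2

Step 1 — factor the characteristic polynomial to read off the algebraic multiplicities:
  χ_A(x) = x^2*(x + 2)

Step 2 — compute geometric multiplicities via the rank-nullity identity g(λ) = n − rank(A − λI):
  rank(A − (-2)·I) = 2, so dim ker(A − (-2)·I) = n − 2 = 1
  rank(A − (0)·I) = 1, so dim ker(A − (0)·I) = n − 1 = 2

Summary:
  λ = -2: algebraic multiplicity = 1, geometric multiplicity = 1
  λ = 0: algebraic multiplicity = 2, geometric multiplicity = 2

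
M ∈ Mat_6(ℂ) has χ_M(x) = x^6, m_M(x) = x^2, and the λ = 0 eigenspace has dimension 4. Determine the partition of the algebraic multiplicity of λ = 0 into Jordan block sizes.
Block sizes for λ = 0: [2, 2, 1, 1]

Step 1 — from the characteristic polynomial, algebraic multiplicity of λ = 0 is 6. From dim ker(M − (0)·I) = 4, there are exactly 4 Jordan blocks for λ = 0.
Step 2 — from the minimal polynomial, the factor (x − 0)^2 tells us the largest block for λ = 0 has size 2.
Step 3 — with total size 6, 4 blocks, and largest block 2, the block sizes (in nonincreasing order) are [2, 2, 1, 1].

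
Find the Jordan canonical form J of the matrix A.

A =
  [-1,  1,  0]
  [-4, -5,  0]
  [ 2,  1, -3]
J_2(-3) ⊕ J_1(-3)

The characteristic polynomial is
  det(x·I − A) = x^3 + 9*x^2 + 27*x + 27 = (x + 3)^3

Eigenvalues and multiplicities (the geometric multiplicity of λ is n − rank(A − λI), which equals the number of Jordan blocks for λ):
  λ = -3: algebraic multiplicity = 3, geometric multiplicity = 2

Determining the block sizes for each eigenvalue:
  λ = -3: 2 blocks summing to 3 forces exactly one block of size 2 and the rest size 1 → block sizes [2, 1]

Assembling the blocks gives a Jordan form
J =
  [-3,  1,  0]
  [ 0, -3,  0]
  [ 0,  0, -3]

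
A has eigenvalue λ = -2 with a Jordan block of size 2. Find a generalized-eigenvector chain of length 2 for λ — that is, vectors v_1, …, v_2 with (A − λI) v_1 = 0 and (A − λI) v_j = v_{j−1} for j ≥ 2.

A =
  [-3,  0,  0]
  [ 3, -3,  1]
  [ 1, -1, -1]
A Jordan chain for λ = -2 of length 2:
v_1 = (0, -1, -1)ᵀ
v_2 = (0, 1, 0)ᵀ

Let N = A − (-2)·I. We want v_2 with N^2 v_2 = 0 but N^1 v_2 ≠ 0; then v_{j-1} := N · v_j for j = 2, …, 2.

Pick v_2 = (0, 1, 0)ᵀ.
Then v_1 = N · v_2 = (0, -1, -1)ᵀ.

Sanity check: (A − (-2)·I) v_1 = (0, 0, 0)ᵀ = 0. ✓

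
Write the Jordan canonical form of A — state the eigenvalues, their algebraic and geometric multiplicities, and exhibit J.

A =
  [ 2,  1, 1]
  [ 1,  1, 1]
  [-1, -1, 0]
J_3(1)

The characteristic polynomial is
  det(x·I − A) = x^3 - 3*x^2 + 3*x - 1 = (x - 1)^3

Eigenvalues and multiplicities (the geometric multiplicity of λ is n − rank(A − λI), which equals the number of Jordan blocks for λ):
  λ = 1: algebraic multiplicity = 3, geometric multiplicity = 1

Determining the block sizes for each eigenvalue:
  λ = 1: one block (gm = 1), so the single block has size am = 3 → block sizes [3]

Assembling the blocks gives a Jordan form
J =
  [1, 1, 0]
  [0, 1, 1]
  [0, 0, 1]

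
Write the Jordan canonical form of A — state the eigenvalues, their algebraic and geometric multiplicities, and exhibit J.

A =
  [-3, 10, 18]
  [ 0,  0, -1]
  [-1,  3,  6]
J_3(1)

The characteristic polynomial is
  det(x·I − A) = x^3 - 3*x^2 + 3*x - 1 = (x - 1)^3

Eigenvalues and multiplicities (the geometric multiplicity of λ is n − rank(A − λI), which equals the number of Jordan blocks for λ):
  λ = 1: algebraic multiplicity = 3, geometric multiplicity = 1

Determining the block sizes for each eigenvalue:
  λ = 1: one block (gm = 1), so the single block has size am = 3 → block sizes [3]

Assembling the blocks gives a Jordan form
J =
  [1, 1, 0]
  [0, 1, 1]
  [0, 0, 1]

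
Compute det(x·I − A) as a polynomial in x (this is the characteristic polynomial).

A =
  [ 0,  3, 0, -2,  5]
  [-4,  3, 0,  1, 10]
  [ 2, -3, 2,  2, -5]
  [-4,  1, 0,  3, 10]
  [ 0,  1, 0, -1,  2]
x^5 - 10*x^4 + 40*x^3 - 80*x^2 + 80*x - 32

Expanding det(x·I − A) (e.g. by cofactor expansion or by noting that A is similar to its Jordan form J, which has the same characteristic polynomial as A) gives
  χ_A(x) = x^5 - 10*x^4 + 40*x^3 - 80*x^2 + 80*x - 32
which factors as (x - 2)^5. The eigenvalues (with algebraic multiplicities) are λ = 2 with multiplicity 5.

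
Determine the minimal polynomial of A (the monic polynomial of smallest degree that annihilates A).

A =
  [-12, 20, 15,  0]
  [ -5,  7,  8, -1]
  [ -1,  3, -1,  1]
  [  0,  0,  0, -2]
x^3 + 6*x^2 + 12*x + 8

The characteristic polynomial is χ_A(x) = (x + 2)^4, so the eigenvalues are known. The minimal polynomial is
  m_A(x) = Π_λ (x − λ)^{k_λ}
where k_λ is the size of the *largest* Jordan block for λ (equivalently, the smallest k with (A − λI)^k v = 0 for every generalised eigenvector v of λ).

  λ = -2: largest Jordan block has size 3, contributing (x + 2)^3

So m_A(x) = (x + 2)^3 = x^3 + 6*x^2 + 12*x + 8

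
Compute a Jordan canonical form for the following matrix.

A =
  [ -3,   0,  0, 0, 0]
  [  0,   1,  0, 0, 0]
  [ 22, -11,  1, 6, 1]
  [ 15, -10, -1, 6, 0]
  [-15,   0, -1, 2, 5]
J_1(-3) ⊕ J_1(1) ⊕ J_3(4)

The characteristic polynomial is
  det(x·I − A) = x^5 - 10*x^4 + 21*x^3 + 68*x^2 - 272*x + 192 = (x - 4)^3*(x - 1)*(x + 3)

Eigenvalues and multiplicities (the geometric multiplicity of λ is n − rank(A − λI), which equals the number of Jordan blocks for λ):
  λ = -3: algebraic multiplicity = 1, geometric multiplicity = 1
  λ = 1: algebraic multiplicity = 1, geometric multiplicity = 1
  λ = 4: algebraic multiplicity = 3, geometric multiplicity = 1

Determining the block sizes for each eigenvalue:
  λ = -3: one block (gm = 1), so the single block has size am = 1 → block sizes [1]
  λ = 1: one block (gm = 1), so the single block has size am = 1 → block sizes [1]
  λ = 4: one block (gm = 1), so the single block has size am = 3 → block sizes [3]

Assembling the blocks gives a Jordan form
J =
  [-3, 0, 0, 0, 0]
  [ 0, 1, 0, 0, 0]
  [ 0, 0, 4, 1, 0]
  [ 0, 0, 0, 4, 1]
  [ 0, 0, 0, 0, 4]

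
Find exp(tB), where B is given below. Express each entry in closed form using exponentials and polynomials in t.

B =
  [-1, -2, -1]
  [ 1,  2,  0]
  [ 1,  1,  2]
e^{tB} =
  [t^2*exp(t)/2 - 2*t*exp(t) + exp(t), t^2*exp(t)/2 - 2*t*exp(t), t^2*exp(t)/2 - t*exp(t)]
  [-t^2*exp(t)/2 + t*exp(t), -t^2*exp(t)/2 + t*exp(t) + exp(t), -t^2*exp(t)/2]
  [t*exp(t), t*exp(t), t*exp(t) + exp(t)]

Strategy: write B = P · J · P⁻¹ where J is a Jordan canonical form, so e^{tB} = P · e^{tJ} · P⁻¹, and e^{tJ} can be computed block-by-block.

B has Jordan form
J =
  [1, 1, 0]
  [0, 1, 1]
  [0, 0, 1]
(up to reordering of blocks).

Per-block formulas:
  For a 3×3 Jordan block J_3(1): exp(t · J_3(1)) = e^(1t)·(I + t·N + (t^2/2)·N^2), where N is the 3×3 nilpotent shift.

After assembling e^{tJ} and conjugating by P, we get:

e^{tB} =
  [t^2*exp(t)/2 - 2*t*exp(t) + exp(t), t^2*exp(t)/2 - 2*t*exp(t), t^2*exp(t)/2 - t*exp(t)]
  [-t^2*exp(t)/2 + t*exp(t), -t^2*exp(t)/2 + t*exp(t) + exp(t), -t^2*exp(t)/2]
  [t*exp(t), t*exp(t), t*exp(t) + exp(t)]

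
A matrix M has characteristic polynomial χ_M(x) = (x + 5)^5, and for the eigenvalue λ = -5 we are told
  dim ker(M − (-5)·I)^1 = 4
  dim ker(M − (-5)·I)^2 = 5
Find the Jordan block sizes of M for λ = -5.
Block sizes for λ = -5: [2, 1, 1, 1]

From the dimensions of kernels of powers, the number of Jordan blocks of size at least j is d_j − d_{j−1} where d_j = dim ker(N^j) (with d_0 = 0). Computing the differences gives [4, 1].
The number of blocks of size exactly k is (#blocks of size ≥ k) − (#blocks of size ≥ k + 1), so the partition is: 3 block(s) of size 1, 1 block(s) of size 2.
In nonincreasing order the block sizes are [2, 1, 1, 1].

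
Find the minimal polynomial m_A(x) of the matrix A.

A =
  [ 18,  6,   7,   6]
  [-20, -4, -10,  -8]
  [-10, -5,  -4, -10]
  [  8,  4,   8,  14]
x^3 - 18*x^2 + 108*x - 216

The characteristic polynomial is χ_A(x) = (x - 6)^4, so the eigenvalues are known. The minimal polynomial is
  m_A(x) = Π_λ (x − λ)^{k_λ}
where k_λ is the size of the *largest* Jordan block for λ (equivalently, the smallest k with (A − λI)^k v = 0 for every generalised eigenvector v of λ).

  λ = 6: largest Jordan block has size 3, contributing (x − 6)^3

So m_A(x) = (x - 6)^3 = x^3 - 18*x^2 + 108*x - 216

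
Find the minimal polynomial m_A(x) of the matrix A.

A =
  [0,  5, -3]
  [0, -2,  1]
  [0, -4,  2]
x^3

The characteristic polynomial is χ_A(x) = x^3, so the eigenvalues are known. The minimal polynomial is
  m_A(x) = Π_λ (x − λ)^{k_λ}
where k_λ is the size of the *largest* Jordan block for λ (equivalently, the smallest k with (A − λI)^k v = 0 for every generalised eigenvector v of λ).

  λ = 0: largest Jordan block has size 3, contributing (x − 0)^3

So m_A(x) = x^3 = x^3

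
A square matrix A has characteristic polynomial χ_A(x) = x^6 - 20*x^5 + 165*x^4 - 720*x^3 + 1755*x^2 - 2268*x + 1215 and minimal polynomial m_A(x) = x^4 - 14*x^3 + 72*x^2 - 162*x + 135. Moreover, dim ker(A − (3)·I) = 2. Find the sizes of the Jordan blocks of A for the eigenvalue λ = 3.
Block sizes for λ = 3: [3, 2]

Step 1 — from the characteristic polynomial, algebraic multiplicity of λ = 3 is 5. From dim ker(A − (3)·I) = 2, there are exactly 2 Jordan blocks for λ = 3.
Step 2 — from the minimal polynomial, the factor (x − 3)^3 tells us the largest block for λ = 3 has size 3.
Step 3 — with total size 5, 2 blocks, and largest block 3, the block sizes (in nonincreasing order) are [3, 2].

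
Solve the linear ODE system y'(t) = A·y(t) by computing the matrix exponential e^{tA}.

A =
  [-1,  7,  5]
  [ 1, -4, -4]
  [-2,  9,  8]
e^{tA} =
  [t^2*exp(t)/2 - 2*t*exp(t) + exp(t), -2*t^2*exp(t) + 7*t*exp(t), -3*t^2*exp(t)/2 + 5*t*exp(t)]
  [t^2*exp(t)/2 + t*exp(t), -2*t^2*exp(t) - 5*t*exp(t) + exp(t), -3*t^2*exp(t)/2 - 4*t*exp(t)]
  [-t^2*exp(t)/2 - 2*t*exp(t), 2*t^2*exp(t) + 9*t*exp(t), 3*t^2*exp(t)/2 + 7*t*exp(t) + exp(t)]

Strategy: write A = P · J · P⁻¹ where J is a Jordan canonical form, so e^{tA} = P · e^{tJ} · P⁻¹, and e^{tJ} can be computed block-by-block.

A has Jordan form
J =
  [1, 1, 0]
  [0, 1, 1]
  [0, 0, 1]
(up to reordering of blocks).

Per-block formulas:
  For a 3×3 Jordan block J_3(1): exp(t · J_3(1)) = e^(1t)·(I + t·N + (t^2/2)·N^2), where N is the 3×3 nilpotent shift.

After assembling e^{tJ} and conjugating by P, we get:

e^{tA} =
  [t^2*exp(t)/2 - 2*t*exp(t) + exp(t), -2*t^2*exp(t) + 7*t*exp(t), -3*t^2*exp(t)/2 + 5*t*exp(t)]
  [t^2*exp(t)/2 + t*exp(t), -2*t^2*exp(t) - 5*t*exp(t) + exp(t), -3*t^2*exp(t)/2 - 4*t*exp(t)]
  [-t^2*exp(t)/2 - 2*t*exp(t), 2*t^2*exp(t) + 9*t*exp(t), 3*t^2*exp(t)/2 + 7*t*exp(t) + exp(t)]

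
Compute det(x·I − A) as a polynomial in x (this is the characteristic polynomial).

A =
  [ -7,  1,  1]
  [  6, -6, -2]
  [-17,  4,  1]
x^3 + 12*x^2 + 48*x + 64

Expanding det(x·I − A) (e.g. by cofactor expansion or by noting that A is similar to its Jordan form J, which has the same characteristic polynomial as A) gives
  χ_A(x) = x^3 + 12*x^2 + 48*x + 64
which factors as (x + 4)^3. The eigenvalues (with algebraic multiplicities) are λ = -4 with multiplicity 3.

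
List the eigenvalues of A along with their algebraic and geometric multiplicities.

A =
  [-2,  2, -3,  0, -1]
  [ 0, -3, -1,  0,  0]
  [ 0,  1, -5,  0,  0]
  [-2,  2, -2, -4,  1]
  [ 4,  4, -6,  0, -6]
λ = -4: alg = 5, geom = 2

Step 1 — factor the characteristic polynomial to read off the algebraic multiplicities:
  χ_A(x) = (x + 4)^5

Step 2 — compute geometric multiplicities via the rank-nullity identity g(λ) = n − rank(A − λI):
  rank(A − (-4)·I) = 3, so dim ker(A − (-4)·I) = n − 3 = 2

Summary:
  λ = -4: algebraic multiplicity = 5, geometric multiplicity = 2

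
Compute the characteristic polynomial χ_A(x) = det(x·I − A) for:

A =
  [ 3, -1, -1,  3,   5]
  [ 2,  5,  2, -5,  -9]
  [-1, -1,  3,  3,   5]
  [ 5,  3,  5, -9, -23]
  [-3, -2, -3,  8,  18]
x^5 - 20*x^4 + 160*x^3 - 640*x^2 + 1280*x - 1024

Expanding det(x·I − A) (e.g. by cofactor expansion or by noting that A is similar to its Jordan form J, which has the same characteristic polynomial as A) gives
  χ_A(x) = x^5 - 20*x^4 + 160*x^3 - 640*x^2 + 1280*x - 1024
which factors as (x - 4)^5. The eigenvalues (with algebraic multiplicities) are λ = 4 with multiplicity 5.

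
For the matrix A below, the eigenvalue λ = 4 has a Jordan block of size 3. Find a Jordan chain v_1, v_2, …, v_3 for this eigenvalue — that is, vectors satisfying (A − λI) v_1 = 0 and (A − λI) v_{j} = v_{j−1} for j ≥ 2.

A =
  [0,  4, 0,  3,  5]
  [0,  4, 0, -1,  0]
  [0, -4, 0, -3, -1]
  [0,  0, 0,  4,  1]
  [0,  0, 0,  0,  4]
A Jordan chain for λ = 4 of length 3:
v_1 = (-1, -1, 1, 0, 0)ᵀ
v_2 = (1, 0, -1, 1, 0)ᵀ
v_3 = (1, 0, 0, 0, 1)ᵀ

Let N = A − (4)·I. We want v_3 with N^3 v_3 = 0 but N^2 v_3 ≠ 0; then v_{j-1} := N · v_j for j = 3, …, 2.

Pick v_3 = (1, 0, 0, 0, 1)ᵀ.
Then v_2 = N · v_3 = (1, 0, -1, 1, 0)ᵀ.
Then v_1 = N · v_2 = (-1, -1, 1, 0, 0)ᵀ.

Sanity check: (A − (4)·I) v_1 = (0, 0, 0, 0, 0)ᵀ = 0. ✓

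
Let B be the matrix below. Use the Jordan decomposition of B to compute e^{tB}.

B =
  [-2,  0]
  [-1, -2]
e^{tB} =
  [exp(-2*t), 0]
  [-t*exp(-2*t), exp(-2*t)]

Strategy: write B = P · J · P⁻¹ where J is a Jordan canonical form, so e^{tB} = P · e^{tJ} · P⁻¹, and e^{tJ} can be computed block-by-block.

B has Jordan form
J =
  [-2,  1]
  [ 0, -2]
(up to reordering of blocks).

Per-block formulas:
  For a 2×2 Jordan block J_2(-2): exp(t · J_2(-2)) = e^(-2t)·(I + t·N), where N is the 2×2 nilpotent shift.

After assembling e^{tJ} and conjugating by P, we get:

e^{tB} =
  [exp(-2*t), 0]
  [-t*exp(-2*t), exp(-2*t)]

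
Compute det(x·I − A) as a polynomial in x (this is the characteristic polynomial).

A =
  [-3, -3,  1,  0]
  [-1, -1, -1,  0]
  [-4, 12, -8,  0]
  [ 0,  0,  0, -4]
x^4 + 16*x^3 + 96*x^2 + 256*x + 256

Expanding det(x·I − A) (e.g. by cofactor expansion or by noting that A is similar to its Jordan form J, which has the same characteristic polynomial as A) gives
  χ_A(x) = x^4 + 16*x^3 + 96*x^2 + 256*x + 256
which factors as (x + 4)^4. The eigenvalues (with algebraic multiplicities) are λ = -4 with multiplicity 4.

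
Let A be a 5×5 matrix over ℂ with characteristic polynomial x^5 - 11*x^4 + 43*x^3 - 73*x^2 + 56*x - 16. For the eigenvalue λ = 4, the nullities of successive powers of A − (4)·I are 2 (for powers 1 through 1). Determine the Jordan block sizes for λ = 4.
Block sizes for λ = 4: [1, 1]

From the dimensions of kernels of powers, the number of Jordan blocks of size at least j is d_j − d_{j−1} where d_j = dim ker(N^j) (with d_0 = 0). Computing the differences gives [2].
The number of blocks of size exactly k is (#blocks of size ≥ k) − (#blocks of size ≥ k + 1), so the partition is: 2 block(s) of size 1.
In nonincreasing order the block sizes are [1, 1].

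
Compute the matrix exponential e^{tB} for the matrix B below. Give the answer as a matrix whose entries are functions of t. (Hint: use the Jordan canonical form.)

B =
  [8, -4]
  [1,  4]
e^{tB} =
  [2*t*exp(6*t) + exp(6*t), -4*t*exp(6*t)]
  [t*exp(6*t), -2*t*exp(6*t) + exp(6*t)]

Strategy: write B = P · J · P⁻¹ where J is a Jordan canonical form, so e^{tB} = P · e^{tJ} · P⁻¹, and e^{tJ} can be computed block-by-block.

B has Jordan form
J =
  [6, 1]
  [0, 6]
(up to reordering of blocks).

Per-block formulas:
  For a 2×2 Jordan block J_2(6): exp(t · J_2(6)) = e^(6t)·(I + t·N), where N is the 2×2 nilpotent shift.

After assembling e^{tJ} and conjugating by P, we get:

e^{tB} =
  [2*t*exp(6*t) + exp(6*t), -4*t*exp(6*t)]
  [t*exp(6*t), -2*t*exp(6*t) + exp(6*t)]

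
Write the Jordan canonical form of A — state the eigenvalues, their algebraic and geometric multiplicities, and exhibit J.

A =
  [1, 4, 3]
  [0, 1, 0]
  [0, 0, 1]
J_2(1) ⊕ J_1(1)

The characteristic polynomial is
  det(x·I − A) = x^3 - 3*x^2 + 3*x - 1 = (x - 1)^3

Eigenvalues and multiplicities (the geometric multiplicity of λ is n − rank(A − λI), which equals the number of Jordan blocks for λ):
  λ = 1: algebraic multiplicity = 3, geometric multiplicity = 2

Determining the block sizes for each eigenvalue:
  λ = 1: 2 blocks summing to 3 forces exactly one block of size 2 and the rest size 1 → block sizes [2, 1]

Assembling the blocks gives a Jordan form
J =
  [1, 1, 0]
  [0, 1, 0]
  [0, 0, 1]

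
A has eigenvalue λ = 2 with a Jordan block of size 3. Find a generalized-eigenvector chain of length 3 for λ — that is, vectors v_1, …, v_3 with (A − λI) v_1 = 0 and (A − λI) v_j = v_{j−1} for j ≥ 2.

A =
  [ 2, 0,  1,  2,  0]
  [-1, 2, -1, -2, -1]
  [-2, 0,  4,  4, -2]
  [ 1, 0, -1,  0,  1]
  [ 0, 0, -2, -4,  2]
A Jordan chain for λ = 2 of length 3:
v_1 = (0, 1, 2, -1, 0)ᵀ
v_2 = (1, -1, 2, -1, -2)ᵀ
v_3 = (0, 0, 1, 0, 0)ᵀ

Let N = A − (2)·I. We want v_3 with N^3 v_3 = 0 but N^2 v_3 ≠ 0; then v_{j-1} := N · v_j for j = 3, …, 2.

Pick v_3 = (0, 0, 1, 0, 0)ᵀ.
Then v_2 = N · v_3 = (1, -1, 2, -1, -2)ᵀ.
Then v_1 = N · v_2 = (0, 1, 2, -1, 0)ᵀ.

Sanity check: (A − (2)·I) v_1 = (0, 0, 0, 0, 0)ᵀ = 0. ✓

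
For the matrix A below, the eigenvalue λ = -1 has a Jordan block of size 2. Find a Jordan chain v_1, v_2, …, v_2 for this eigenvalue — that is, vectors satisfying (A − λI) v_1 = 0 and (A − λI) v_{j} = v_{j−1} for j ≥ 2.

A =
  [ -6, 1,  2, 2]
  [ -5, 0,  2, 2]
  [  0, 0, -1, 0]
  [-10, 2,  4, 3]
A Jordan chain for λ = -1 of length 2:
v_1 = (-5, -5, 0, -10)ᵀ
v_2 = (1, 0, 0, 0)ᵀ

Let N = A − (-1)·I. We want v_2 with N^2 v_2 = 0 but N^1 v_2 ≠ 0; then v_{j-1} := N · v_j for j = 2, …, 2.

Pick v_2 = (1, 0, 0, 0)ᵀ.
Then v_1 = N · v_2 = (-5, -5, 0, -10)ᵀ.

Sanity check: (A − (-1)·I) v_1 = (0, 0, 0, 0)ᵀ = 0. ✓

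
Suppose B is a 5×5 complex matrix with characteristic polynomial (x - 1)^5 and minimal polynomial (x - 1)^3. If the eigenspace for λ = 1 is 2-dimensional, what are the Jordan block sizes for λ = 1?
Block sizes for λ = 1: [3, 2]

Step 1 — from the characteristic polynomial, algebraic multiplicity of λ = 1 is 5. From dim ker(B − (1)·I) = 2, there are exactly 2 Jordan blocks for λ = 1.
Step 2 — from the minimal polynomial, the factor (x − 1)^3 tells us the largest block for λ = 1 has size 3.
Step 3 — with total size 5, 2 blocks, and largest block 3, the block sizes (in nonincreasing order) are [3, 2].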